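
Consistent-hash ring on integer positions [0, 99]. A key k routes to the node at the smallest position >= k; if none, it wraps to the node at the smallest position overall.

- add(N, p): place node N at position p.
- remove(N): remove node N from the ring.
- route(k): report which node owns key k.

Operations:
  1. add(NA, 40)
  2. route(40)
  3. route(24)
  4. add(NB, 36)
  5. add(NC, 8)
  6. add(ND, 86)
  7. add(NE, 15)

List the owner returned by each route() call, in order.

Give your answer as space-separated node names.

Op 1: add NA@40 -> ring=[40:NA]
Op 2: route key 40: smallest pos >= 40 is 40 -> NA
Op 3: route key 24: smallest pos >= 24 is 40 -> NA
Op 4: add NB@36 -> ring=[36:NB,40:NA]
Op 5: add NC@8 -> ring=[8:NC,36:NB,40:NA]
Op 6: add ND@86 -> ring=[8:NC,36:NB,40:NA,86:ND]
Op 7: add NE@15 -> ring=[8:NC,15:NE,36:NB,40:NA,86:ND]

Answer: NA NA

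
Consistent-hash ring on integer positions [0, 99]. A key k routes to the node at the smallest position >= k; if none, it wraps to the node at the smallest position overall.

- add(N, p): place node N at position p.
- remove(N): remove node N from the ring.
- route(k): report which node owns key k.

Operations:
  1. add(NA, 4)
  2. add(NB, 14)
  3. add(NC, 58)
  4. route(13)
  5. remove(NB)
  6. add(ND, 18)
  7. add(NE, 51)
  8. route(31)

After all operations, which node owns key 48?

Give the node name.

Op 1: add NA@4 -> ring=[4:NA]
Op 2: add NB@14 -> ring=[4:NA,14:NB]
Op 3: add NC@58 -> ring=[4:NA,14:NB,58:NC]
Op 4: route key 13: smallest pos >= 13 is 14 -> NB
Op 5: remove NB -> ring=[4:NA,58:NC]
Op 6: add ND@18 -> ring=[4:NA,18:ND,58:NC]
Op 7: add NE@51 -> ring=[4:NA,18:ND,51:NE,58:NC]
Op 8: route key 31: smallest pos >= 31 is 51 -> NE
Final route key 48: smallest pos >= 48 is 51 -> NE

Answer: NE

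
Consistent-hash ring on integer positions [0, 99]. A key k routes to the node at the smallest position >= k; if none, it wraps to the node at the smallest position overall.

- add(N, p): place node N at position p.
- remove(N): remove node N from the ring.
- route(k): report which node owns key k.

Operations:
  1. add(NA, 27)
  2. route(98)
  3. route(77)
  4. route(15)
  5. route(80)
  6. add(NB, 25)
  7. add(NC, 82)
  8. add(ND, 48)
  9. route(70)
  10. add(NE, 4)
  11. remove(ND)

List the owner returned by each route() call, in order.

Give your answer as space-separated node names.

Answer: NA NA NA NA NC

Derivation:
Op 1: add NA@27 -> ring=[27:NA]
Op 2: route key 98: none >= 98, wrap to smallest pos 27 -> NA
Op 3: route key 77: none >= 77, wrap to smallest pos 27 -> NA
Op 4: route key 15: smallest pos >= 15 is 27 -> NA
Op 5: route key 80: none >= 80, wrap to smallest pos 27 -> NA
Op 6: add NB@25 -> ring=[25:NB,27:NA]
Op 7: add NC@82 -> ring=[25:NB,27:NA,82:NC]
Op 8: add ND@48 -> ring=[25:NB,27:NA,48:ND,82:NC]
Op 9: route key 70: smallest pos >= 70 is 82 -> NC
Op 10: add NE@4 -> ring=[4:NE,25:NB,27:NA,48:ND,82:NC]
Op 11: remove ND -> ring=[4:NE,25:NB,27:NA,82:NC]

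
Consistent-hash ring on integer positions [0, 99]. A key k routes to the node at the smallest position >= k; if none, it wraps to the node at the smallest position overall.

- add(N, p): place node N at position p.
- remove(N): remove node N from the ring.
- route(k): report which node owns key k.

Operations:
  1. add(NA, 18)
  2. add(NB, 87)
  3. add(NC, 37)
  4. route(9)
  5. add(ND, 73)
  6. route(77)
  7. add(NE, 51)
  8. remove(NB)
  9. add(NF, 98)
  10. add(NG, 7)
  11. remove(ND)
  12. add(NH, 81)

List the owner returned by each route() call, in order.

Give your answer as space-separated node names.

Answer: NA NB

Derivation:
Op 1: add NA@18 -> ring=[18:NA]
Op 2: add NB@87 -> ring=[18:NA,87:NB]
Op 3: add NC@37 -> ring=[18:NA,37:NC,87:NB]
Op 4: route key 9: smallest pos >= 9 is 18 -> NA
Op 5: add ND@73 -> ring=[18:NA,37:NC,73:ND,87:NB]
Op 6: route key 77: smallest pos >= 77 is 87 -> NB
Op 7: add NE@51 -> ring=[18:NA,37:NC,51:NE,73:ND,87:NB]
Op 8: remove NB -> ring=[18:NA,37:NC,51:NE,73:ND]
Op 9: add NF@98 -> ring=[18:NA,37:NC,51:NE,73:ND,98:NF]
Op 10: add NG@7 -> ring=[7:NG,18:NA,37:NC,51:NE,73:ND,98:NF]
Op 11: remove ND -> ring=[7:NG,18:NA,37:NC,51:NE,98:NF]
Op 12: add NH@81 -> ring=[7:NG,18:NA,37:NC,51:NE,81:NH,98:NF]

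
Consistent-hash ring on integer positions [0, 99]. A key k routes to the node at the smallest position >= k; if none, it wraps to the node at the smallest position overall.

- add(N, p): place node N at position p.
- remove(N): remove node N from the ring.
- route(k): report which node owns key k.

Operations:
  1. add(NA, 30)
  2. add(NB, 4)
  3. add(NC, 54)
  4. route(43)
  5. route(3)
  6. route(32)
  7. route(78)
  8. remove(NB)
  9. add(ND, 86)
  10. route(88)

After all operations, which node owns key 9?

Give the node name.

Answer: NA

Derivation:
Op 1: add NA@30 -> ring=[30:NA]
Op 2: add NB@4 -> ring=[4:NB,30:NA]
Op 3: add NC@54 -> ring=[4:NB,30:NA,54:NC]
Op 4: route key 43: smallest pos >= 43 is 54 -> NC
Op 5: route key 3: smallest pos >= 3 is 4 -> NB
Op 6: route key 32: smallest pos >= 32 is 54 -> NC
Op 7: route key 78: none >= 78, wrap to smallest pos 4 -> NB
Op 8: remove NB -> ring=[30:NA,54:NC]
Op 9: add ND@86 -> ring=[30:NA,54:NC,86:ND]
Op 10: route key 88: none >= 88, wrap to smallest pos 30 -> NA
Final route key 9: smallest pos >= 9 is 30 -> NA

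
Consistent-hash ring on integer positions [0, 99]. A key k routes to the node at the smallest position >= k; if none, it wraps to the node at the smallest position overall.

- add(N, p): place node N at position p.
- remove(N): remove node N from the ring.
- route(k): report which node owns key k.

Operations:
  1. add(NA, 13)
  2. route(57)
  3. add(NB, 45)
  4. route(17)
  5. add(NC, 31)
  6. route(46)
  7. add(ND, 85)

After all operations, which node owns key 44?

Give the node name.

Answer: NB

Derivation:
Op 1: add NA@13 -> ring=[13:NA]
Op 2: route key 57: none >= 57, wrap to smallest pos 13 -> NA
Op 3: add NB@45 -> ring=[13:NA,45:NB]
Op 4: route key 17: smallest pos >= 17 is 45 -> NB
Op 5: add NC@31 -> ring=[13:NA,31:NC,45:NB]
Op 6: route key 46: none >= 46, wrap to smallest pos 13 -> NA
Op 7: add ND@85 -> ring=[13:NA,31:NC,45:NB,85:ND]
Final route key 44: smallest pos >= 44 is 45 -> NB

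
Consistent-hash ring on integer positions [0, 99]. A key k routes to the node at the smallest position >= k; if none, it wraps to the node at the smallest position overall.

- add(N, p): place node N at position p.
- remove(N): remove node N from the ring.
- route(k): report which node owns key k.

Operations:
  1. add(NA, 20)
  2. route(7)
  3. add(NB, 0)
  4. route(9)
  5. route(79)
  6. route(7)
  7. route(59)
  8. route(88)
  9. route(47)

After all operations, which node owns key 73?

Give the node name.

Op 1: add NA@20 -> ring=[20:NA]
Op 2: route key 7: smallest pos >= 7 is 20 -> NA
Op 3: add NB@0 -> ring=[0:NB,20:NA]
Op 4: route key 9: smallest pos >= 9 is 20 -> NA
Op 5: route key 79: none >= 79, wrap to smallest pos 0 -> NB
Op 6: route key 7: smallest pos >= 7 is 20 -> NA
Op 7: route key 59: none >= 59, wrap to smallest pos 0 -> NB
Op 8: route key 88: none >= 88, wrap to smallest pos 0 -> NB
Op 9: route key 47: none >= 47, wrap to smallest pos 0 -> NB
Final route key 73: none >= 73, wrap to smallest pos 0 -> NB

Answer: NB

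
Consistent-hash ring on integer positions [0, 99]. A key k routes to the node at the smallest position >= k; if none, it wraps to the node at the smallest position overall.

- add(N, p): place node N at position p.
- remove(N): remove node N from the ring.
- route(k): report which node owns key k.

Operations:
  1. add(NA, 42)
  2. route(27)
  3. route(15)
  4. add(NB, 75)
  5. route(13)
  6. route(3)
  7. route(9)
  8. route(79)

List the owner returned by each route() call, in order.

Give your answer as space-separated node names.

Answer: NA NA NA NA NA NA

Derivation:
Op 1: add NA@42 -> ring=[42:NA]
Op 2: route key 27: smallest pos >= 27 is 42 -> NA
Op 3: route key 15: smallest pos >= 15 is 42 -> NA
Op 4: add NB@75 -> ring=[42:NA,75:NB]
Op 5: route key 13: smallest pos >= 13 is 42 -> NA
Op 6: route key 3: smallest pos >= 3 is 42 -> NA
Op 7: route key 9: smallest pos >= 9 is 42 -> NA
Op 8: route key 79: none >= 79, wrap to smallest pos 42 -> NA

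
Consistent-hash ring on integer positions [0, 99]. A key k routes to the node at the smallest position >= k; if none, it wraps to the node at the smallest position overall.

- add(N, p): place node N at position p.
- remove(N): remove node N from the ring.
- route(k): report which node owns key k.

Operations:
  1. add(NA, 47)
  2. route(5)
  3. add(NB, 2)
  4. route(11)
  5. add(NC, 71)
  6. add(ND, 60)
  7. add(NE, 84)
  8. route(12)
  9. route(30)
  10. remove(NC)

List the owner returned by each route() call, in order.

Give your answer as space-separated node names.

Op 1: add NA@47 -> ring=[47:NA]
Op 2: route key 5: smallest pos >= 5 is 47 -> NA
Op 3: add NB@2 -> ring=[2:NB,47:NA]
Op 4: route key 11: smallest pos >= 11 is 47 -> NA
Op 5: add NC@71 -> ring=[2:NB,47:NA,71:NC]
Op 6: add ND@60 -> ring=[2:NB,47:NA,60:ND,71:NC]
Op 7: add NE@84 -> ring=[2:NB,47:NA,60:ND,71:NC,84:NE]
Op 8: route key 12: smallest pos >= 12 is 47 -> NA
Op 9: route key 30: smallest pos >= 30 is 47 -> NA
Op 10: remove NC -> ring=[2:NB,47:NA,60:ND,84:NE]

Answer: NA NA NA NA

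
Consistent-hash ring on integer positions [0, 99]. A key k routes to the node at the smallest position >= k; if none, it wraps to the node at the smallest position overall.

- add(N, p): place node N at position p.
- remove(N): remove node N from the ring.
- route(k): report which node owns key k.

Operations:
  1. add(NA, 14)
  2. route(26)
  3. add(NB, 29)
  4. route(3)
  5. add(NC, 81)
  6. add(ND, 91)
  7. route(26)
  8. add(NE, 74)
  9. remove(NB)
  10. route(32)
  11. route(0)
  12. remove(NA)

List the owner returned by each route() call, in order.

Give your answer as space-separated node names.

Op 1: add NA@14 -> ring=[14:NA]
Op 2: route key 26: none >= 26, wrap to smallest pos 14 -> NA
Op 3: add NB@29 -> ring=[14:NA,29:NB]
Op 4: route key 3: smallest pos >= 3 is 14 -> NA
Op 5: add NC@81 -> ring=[14:NA,29:NB,81:NC]
Op 6: add ND@91 -> ring=[14:NA,29:NB,81:NC,91:ND]
Op 7: route key 26: smallest pos >= 26 is 29 -> NB
Op 8: add NE@74 -> ring=[14:NA,29:NB,74:NE,81:NC,91:ND]
Op 9: remove NB -> ring=[14:NA,74:NE,81:NC,91:ND]
Op 10: route key 32: smallest pos >= 32 is 74 -> NE
Op 11: route key 0: smallest pos >= 0 is 14 -> NA
Op 12: remove NA -> ring=[74:NE,81:NC,91:ND]

Answer: NA NA NB NE NA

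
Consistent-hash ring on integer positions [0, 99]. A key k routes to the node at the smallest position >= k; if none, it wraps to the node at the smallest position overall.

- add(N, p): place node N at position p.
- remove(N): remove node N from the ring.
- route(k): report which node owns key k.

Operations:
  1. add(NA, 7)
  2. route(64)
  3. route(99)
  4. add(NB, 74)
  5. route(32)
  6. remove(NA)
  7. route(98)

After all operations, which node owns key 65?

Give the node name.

Answer: NB

Derivation:
Op 1: add NA@7 -> ring=[7:NA]
Op 2: route key 64: none >= 64, wrap to smallest pos 7 -> NA
Op 3: route key 99: none >= 99, wrap to smallest pos 7 -> NA
Op 4: add NB@74 -> ring=[7:NA,74:NB]
Op 5: route key 32: smallest pos >= 32 is 74 -> NB
Op 6: remove NA -> ring=[74:NB]
Op 7: route key 98: none >= 98, wrap to smallest pos 74 -> NB
Final route key 65: smallest pos >= 65 is 74 -> NB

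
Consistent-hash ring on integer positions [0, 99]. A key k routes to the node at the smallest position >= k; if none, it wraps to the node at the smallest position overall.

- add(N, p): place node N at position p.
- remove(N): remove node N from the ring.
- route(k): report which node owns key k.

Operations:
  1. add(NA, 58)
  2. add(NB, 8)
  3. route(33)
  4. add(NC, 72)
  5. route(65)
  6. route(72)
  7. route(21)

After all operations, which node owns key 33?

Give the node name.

Op 1: add NA@58 -> ring=[58:NA]
Op 2: add NB@8 -> ring=[8:NB,58:NA]
Op 3: route key 33: smallest pos >= 33 is 58 -> NA
Op 4: add NC@72 -> ring=[8:NB,58:NA,72:NC]
Op 5: route key 65: smallest pos >= 65 is 72 -> NC
Op 6: route key 72: smallest pos >= 72 is 72 -> NC
Op 7: route key 21: smallest pos >= 21 is 58 -> NA
Final route key 33: smallest pos >= 33 is 58 -> NA

Answer: NA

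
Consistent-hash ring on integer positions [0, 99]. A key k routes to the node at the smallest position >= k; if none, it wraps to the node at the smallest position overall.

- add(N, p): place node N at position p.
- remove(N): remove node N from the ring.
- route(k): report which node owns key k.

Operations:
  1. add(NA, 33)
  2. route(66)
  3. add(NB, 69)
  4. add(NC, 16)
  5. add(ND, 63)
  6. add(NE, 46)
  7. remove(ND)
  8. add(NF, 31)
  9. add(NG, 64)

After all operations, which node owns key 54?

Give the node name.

Answer: NG

Derivation:
Op 1: add NA@33 -> ring=[33:NA]
Op 2: route key 66: none >= 66, wrap to smallest pos 33 -> NA
Op 3: add NB@69 -> ring=[33:NA,69:NB]
Op 4: add NC@16 -> ring=[16:NC,33:NA,69:NB]
Op 5: add ND@63 -> ring=[16:NC,33:NA,63:ND,69:NB]
Op 6: add NE@46 -> ring=[16:NC,33:NA,46:NE,63:ND,69:NB]
Op 7: remove ND -> ring=[16:NC,33:NA,46:NE,69:NB]
Op 8: add NF@31 -> ring=[16:NC,31:NF,33:NA,46:NE,69:NB]
Op 9: add NG@64 -> ring=[16:NC,31:NF,33:NA,46:NE,64:NG,69:NB]
Final route key 54: smallest pos >= 54 is 64 -> NG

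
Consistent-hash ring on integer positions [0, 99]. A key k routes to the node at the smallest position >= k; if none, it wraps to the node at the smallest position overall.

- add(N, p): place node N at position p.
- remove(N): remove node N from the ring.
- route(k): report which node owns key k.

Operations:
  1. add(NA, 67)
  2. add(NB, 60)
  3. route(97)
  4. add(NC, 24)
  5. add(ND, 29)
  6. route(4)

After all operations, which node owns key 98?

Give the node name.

Op 1: add NA@67 -> ring=[67:NA]
Op 2: add NB@60 -> ring=[60:NB,67:NA]
Op 3: route key 97: none >= 97, wrap to smallest pos 60 -> NB
Op 4: add NC@24 -> ring=[24:NC,60:NB,67:NA]
Op 5: add ND@29 -> ring=[24:NC,29:ND,60:NB,67:NA]
Op 6: route key 4: smallest pos >= 4 is 24 -> NC
Final route key 98: none >= 98, wrap to smallest pos 24 -> NC

Answer: NC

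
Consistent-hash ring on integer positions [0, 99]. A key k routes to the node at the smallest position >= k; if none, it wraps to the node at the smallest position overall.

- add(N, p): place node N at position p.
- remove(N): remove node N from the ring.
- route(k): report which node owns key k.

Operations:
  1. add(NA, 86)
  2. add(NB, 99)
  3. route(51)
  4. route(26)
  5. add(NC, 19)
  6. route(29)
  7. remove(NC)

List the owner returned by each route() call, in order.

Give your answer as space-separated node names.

Answer: NA NA NA

Derivation:
Op 1: add NA@86 -> ring=[86:NA]
Op 2: add NB@99 -> ring=[86:NA,99:NB]
Op 3: route key 51: smallest pos >= 51 is 86 -> NA
Op 4: route key 26: smallest pos >= 26 is 86 -> NA
Op 5: add NC@19 -> ring=[19:NC,86:NA,99:NB]
Op 6: route key 29: smallest pos >= 29 is 86 -> NA
Op 7: remove NC -> ring=[86:NA,99:NB]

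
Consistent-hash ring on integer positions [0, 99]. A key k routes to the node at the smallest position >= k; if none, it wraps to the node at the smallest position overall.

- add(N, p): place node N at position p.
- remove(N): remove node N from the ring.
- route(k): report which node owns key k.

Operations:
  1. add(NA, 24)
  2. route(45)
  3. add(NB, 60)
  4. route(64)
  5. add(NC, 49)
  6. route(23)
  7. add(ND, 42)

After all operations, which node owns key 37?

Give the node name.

Answer: ND

Derivation:
Op 1: add NA@24 -> ring=[24:NA]
Op 2: route key 45: none >= 45, wrap to smallest pos 24 -> NA
Op 3: add NB@60 -> ring=[24:NA,60:NB]
Op 4: route key 64: none >= 64, wrap to smallest pos 24 -> NA
Op 5: add NC@49 -> ring=[24:NA,49:NC,60:NB]
Op 6: route key 23: smallest pos >= 23 is 24 -> NA
Op 7: add ND@42 -> ring=[24:NA,42:ND,49:NC,60:NB]
Final route key 37: smallest pos >= 37 is 42 -> ND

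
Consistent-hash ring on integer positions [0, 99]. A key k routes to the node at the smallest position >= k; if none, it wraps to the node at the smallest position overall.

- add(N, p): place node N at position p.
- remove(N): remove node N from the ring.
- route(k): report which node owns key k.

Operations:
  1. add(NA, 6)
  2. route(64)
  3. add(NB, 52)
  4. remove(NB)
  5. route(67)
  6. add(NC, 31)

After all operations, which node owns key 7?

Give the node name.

Answer: NC

Derivation:
Op 1: add NA@6 -> ring=[6:NA]
Op 2: route key 64: none >= 64, wrap to smallest pos 6 -> NA
Op 3: add NB@52 -> ring=[6:NA,52:NB]
Op 4: remove NB -> ring=[6:NA]
Op 5: route key 67: none >= 67, wrap to smallest pos 6 -> NA
Op 6: add NC@31 -> ring=[6:NA,31:NC]
Final route key 7: smallest pos >= 7 is 31 -> NC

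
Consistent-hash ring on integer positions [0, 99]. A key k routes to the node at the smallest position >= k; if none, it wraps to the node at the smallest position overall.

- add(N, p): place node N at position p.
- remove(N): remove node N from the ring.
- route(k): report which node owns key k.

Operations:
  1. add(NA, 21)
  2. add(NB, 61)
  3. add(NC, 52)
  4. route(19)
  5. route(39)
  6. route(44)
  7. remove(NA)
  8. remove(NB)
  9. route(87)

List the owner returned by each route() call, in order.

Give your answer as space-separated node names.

Op 1: add NA@21 -> ring=[21:NA]
Op 2: add NB@61 -> ring=[21:NA,61:NB]
Op 3: add NC@52 -> ring=[21:NA,52:NC,61:NB]
Op 4: route key 19: smallest pos >= 19 is 21 -> NA
Op 5: route key 39: smallest pos >= 39 is 52 -> NC
Op 6: route key 44: smallest pos >= 44 is 52 -> NC
Op 7: remove NA -> ring=[52:NC,61:NB]
Op 8: remove NB -> ring=[52:NC]
Op 9: route key 87: none >= 87, wrap to smallest pos 52 -> NC

Answer: NA NC NC NC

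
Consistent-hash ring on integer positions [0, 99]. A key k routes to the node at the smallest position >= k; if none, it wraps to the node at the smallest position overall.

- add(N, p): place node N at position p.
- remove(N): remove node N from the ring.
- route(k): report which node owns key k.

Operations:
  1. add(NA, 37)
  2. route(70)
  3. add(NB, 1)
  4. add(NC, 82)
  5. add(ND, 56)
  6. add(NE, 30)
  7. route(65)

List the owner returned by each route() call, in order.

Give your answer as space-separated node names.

Op 1: add NA@37 -> ring=[37:NA]
Op 2: route key 70: none >= 70, wrap to smallest pos 37 -> NA
Op 3: add NB@1 -> ring=[1:NB,37:NA]
Op 4: add NC@82 -> ring=[1:NB,37:NA,82:NC]
Op 5: add ND@56 -> ring=[1:NB,37:NA,56:ND,82:NC]
Op 6: add NE@30 -> ring=[1:NB,30:NE,37:NA,56:ND,82:NC]
Op 7: route key 65: smallest pos >= 65 is 82 -> NC

Answer: NA NC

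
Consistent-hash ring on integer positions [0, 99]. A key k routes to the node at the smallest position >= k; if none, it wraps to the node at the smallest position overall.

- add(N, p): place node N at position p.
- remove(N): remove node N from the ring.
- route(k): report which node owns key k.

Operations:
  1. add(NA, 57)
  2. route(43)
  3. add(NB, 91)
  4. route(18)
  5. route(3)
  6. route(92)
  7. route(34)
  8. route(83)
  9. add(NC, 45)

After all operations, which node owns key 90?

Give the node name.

Answer: NB

Derivation:
Op 1: add NA@57 -> ring=[57:NA]
Op 2: route key 43: smallest pos >= 43 is 57 -> NA
Op 3: add NB@91 -> ring=[57:NA,91:NB]
Op 4: route key 18: smallest pos >= 18 is 57 -> NA
Op 5: route key 3: smallest pos >= 3 is 57 -> NA
Op 6: route key 92: none >= 92, wrap to smallest pos 57 -> NA
Op 7: route key 34: smallest pos >= 34 is 57 -> NA
Op 8: route key 83: smallest pos >= 83 is 91 -> NB
Op 9: add NC@45 -> ring=[45:NC,57:NA,91:NB]
Final route key 90: smallest pos >= 90 is 91 -> NB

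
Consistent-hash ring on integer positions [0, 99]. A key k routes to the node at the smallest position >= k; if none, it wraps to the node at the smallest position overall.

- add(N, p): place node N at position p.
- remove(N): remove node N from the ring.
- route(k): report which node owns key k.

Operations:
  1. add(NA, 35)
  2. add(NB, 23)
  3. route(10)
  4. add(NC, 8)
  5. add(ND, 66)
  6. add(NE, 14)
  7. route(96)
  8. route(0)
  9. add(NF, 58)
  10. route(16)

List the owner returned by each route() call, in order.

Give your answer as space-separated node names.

Op 1: add NA@35 -> ring=[35:NA]
Op 2: add NB@23 -> ring=[23:NB,35:NA]
Op 3: route key 10: smallest pos >= 10 is 23 -> NB
Op 4: add NC@8 -> ring=[8:NC,23:NB,35:NA]
Op 5: add ND@66 -> ring=[8:NC,23:NB,35:NA,66:ND]
Op 6: add NE@14 -> ring=[8:NC,14:NE,23:NB,35:NA,66:ND]
Op 7: route key 96: none >= 96, wrap to smallest pos 8 -> NC
Op 8: route key 0: smallest pos >= 0 is 8 -> NC
Op 9: add NF@58 -> ring=[8:NC,14:NE,23:NB,35:NA,58:NF,66:ND]
Op 10: route key 16: smallest pos >= 16 is 23 -> NB

Answer: NB NC NC NB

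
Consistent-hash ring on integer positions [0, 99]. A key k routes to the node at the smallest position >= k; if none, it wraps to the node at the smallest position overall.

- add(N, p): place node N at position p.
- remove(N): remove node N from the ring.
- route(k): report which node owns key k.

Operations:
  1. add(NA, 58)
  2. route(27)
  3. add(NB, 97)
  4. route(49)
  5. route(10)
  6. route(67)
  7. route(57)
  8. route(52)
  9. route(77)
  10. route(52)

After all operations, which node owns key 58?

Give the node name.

Op 1: add NA@58 -> ring=[58:NA]
Op 2: route key 27: smallest pos >= 27 is 58 -> NA
Op 3: add NB@97 -> ring=[58:NA,97:NB]
Op 4: route key 49: smallest pos >= 49 is 58 -> NA
Op 5: route key 10: smallest pos >= 10 is 58 -> NA
Op 6: route key 67: smallest pos >= 67 is 97 -> NB
Op 7: route key 57: smallest pos >= 57 is 58 -> NA
Op 8: route key 52: smallest pos >= 52 is 58 -> NA
Op 9: route key 77: smallest pos >= 77 is 97 -> NB
Op 10: route key 52: smallest pos >= 52 is 58 -> NA
Final route key 58: smallest pos >= 58 is 58 -> NA

Answer: NA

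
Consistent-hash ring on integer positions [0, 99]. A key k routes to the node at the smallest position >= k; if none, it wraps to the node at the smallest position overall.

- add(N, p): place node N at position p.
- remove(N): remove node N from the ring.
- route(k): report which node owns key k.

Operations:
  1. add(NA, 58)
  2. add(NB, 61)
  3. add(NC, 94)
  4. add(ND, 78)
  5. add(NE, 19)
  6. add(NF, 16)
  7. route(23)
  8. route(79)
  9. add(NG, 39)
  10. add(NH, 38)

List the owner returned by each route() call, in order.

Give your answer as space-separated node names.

Op 1: add NA@58 -> ring=[58:NA]
Op 2: add NB@61 -> ring=[58:NA,61:NB]
Op 3: add NC@94 -> ring=[58:NA,61:NB,94:NC]
Op 4: add ND@78 -> ring=[58:NA,61:NB,78:ND,94:NC]
Op 5: add NE@19 -> ring=[19:NE,58:NA,61:NB,78:ND,94:NC]
Op 6: add NF@16 -> ring=[16:NF,19:NE,58:NA,61:NB,78:ND,94:NC]
Op 7: route key 23: smallest pos >= 23 is 58 -> NA
Op 8: route key 79: smallest pos >= 79 is 94 -> NC
Op 9: add NG@39 -> ring=[16:NF,19:NE,39:NG,58:NA,61:NB,78:ND,94:NC]
Op 10: add NH@38 -> ring=[16:NF,19:NE,38:NH,39:NG,58:NA,61:NB,78:ND,94:NC]

Answer: NA NC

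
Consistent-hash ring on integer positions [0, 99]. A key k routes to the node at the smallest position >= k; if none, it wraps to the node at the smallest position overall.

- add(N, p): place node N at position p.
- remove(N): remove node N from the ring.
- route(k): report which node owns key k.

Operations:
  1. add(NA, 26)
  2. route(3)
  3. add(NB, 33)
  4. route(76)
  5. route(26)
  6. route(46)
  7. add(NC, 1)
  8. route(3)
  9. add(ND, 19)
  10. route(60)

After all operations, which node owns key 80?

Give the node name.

Answer: NC

Derivation:
Op 1: add NA@26 -> ring=[26:NA]
Op 2: route key 3: smallest pos >= 3 is 26 -> NA
Op 3: add NB@33 -> ring=[26:NA,33:NB]
Op 4: route key 76: none >= 76, wrap to smallest pos 26 -> NA
Op 5: route key 26: smallest pos >= 26 is 26 -> NA
Op 6: route key 46: none >= 46, wrap to smallest pos 26 -> NA
Op 7: add NC@1 -> ring=[1:NC,26:NA,33:NB]
Op 8: route key 3: smallest pos >= 3 is 26 -> NA
Op 9: add ND@19 -> ring=[1:NC,19:ND,26:NA,33:NB]
Op 10: route key 60: none >= 60, wrap to smallest pos 1 -> NC
Final route key 80: none >= 80, wrap to smallest pos 1 -> NC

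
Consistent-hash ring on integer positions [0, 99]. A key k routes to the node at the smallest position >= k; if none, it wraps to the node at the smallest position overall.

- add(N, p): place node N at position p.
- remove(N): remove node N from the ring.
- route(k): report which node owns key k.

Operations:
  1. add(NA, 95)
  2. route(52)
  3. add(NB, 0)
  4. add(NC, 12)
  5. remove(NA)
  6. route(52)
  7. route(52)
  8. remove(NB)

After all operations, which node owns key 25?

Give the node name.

Op 1: add NA@95 -> ring=[95:NA]
Op 2: route key 52: smallest pos >= 52 is 95 -> NA
Op 3: add NB@0 -> ring=[0:NB,95:NA]
Op 4: add NC@12 -> ring=[0:NB,12:NC,95:NA]
Op 5: remove NA -> ring=[0:NB,12:NC]
Op 6: route key 52: none >= 52, wrap to smallest pos 0 -> NB
Op 7: route key 52: none >= 52, wrap to smallest pos 0 -> NB
Op 8: remove NB -> ring=[12:NC]
Final route key 25: none >= 25, wrap to smallest pos 12 -> NC

Answer: NC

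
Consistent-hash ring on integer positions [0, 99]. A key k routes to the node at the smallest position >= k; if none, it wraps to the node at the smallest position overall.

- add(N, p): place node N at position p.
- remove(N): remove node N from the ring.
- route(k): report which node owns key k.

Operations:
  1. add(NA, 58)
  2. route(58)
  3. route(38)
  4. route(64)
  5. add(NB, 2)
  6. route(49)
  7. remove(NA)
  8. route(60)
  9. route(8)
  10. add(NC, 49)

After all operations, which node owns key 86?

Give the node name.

Answer: NB

Derivation:
Op 1: add NA@58 -> ring=[58:NA]
Op 2: route key 58: smallest pos >= 58 is 58 -> NA
Op 3: route key 38: smallest pos >= 38 is 58 -> NA
Op 4: route key 64: none >= 64, wrap to smallest pos 58 -> NA
Op 5: add NB@2 -> ring=[2:NB,58:NA]
Op 6: route key 49: smallest pos >= 49 is 58 -> NA
Op 7: remove NA -> ring=[2:NB]
Op 8: route key 60: none >= 60, wrap to smallest pos 2 -> NB
Op 9: route key 8: none >= 8, wrap to smallest pos 2 -> NB
Op 10: add NC@49 -> ring=[2:NB,49:NC]
Final route key 86: none >= 86, wrap to smallest pos 2 -> NB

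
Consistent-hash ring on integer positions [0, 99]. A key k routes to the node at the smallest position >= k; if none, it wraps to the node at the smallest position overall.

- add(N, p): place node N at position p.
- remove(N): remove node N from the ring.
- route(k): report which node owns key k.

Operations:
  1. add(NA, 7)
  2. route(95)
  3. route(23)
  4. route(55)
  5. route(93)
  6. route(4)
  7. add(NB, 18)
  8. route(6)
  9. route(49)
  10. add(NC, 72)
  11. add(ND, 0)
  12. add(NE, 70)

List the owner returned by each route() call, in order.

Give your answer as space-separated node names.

Answer: NA NA NA NA NA NA NA

Derivation:
Op 1: add NA@7 -> ring=[7:NA]
Op 2: route key 95: none >= 95, wrap to smallest pos 7 -> NA
Op 3: route key 23: none >= 23, wrap to smallest pos 7 -> NA
Op 4: route key 55: none >= 55, wrap to smallest pos 7 -> NA
Op 5: route key 93: none >= 93, wrap to smallest pos 7 -> NA
Op 6: route key 4: smallest pos >= 4 is 7 -> NA
Op 7: add NB@18 -> ring=[7:NA,18:NB]
Op 8: route key 6: smallest pos >= 6 is 7 -> NA
Op 9: route key 49: none >= 49, wrap to smallest pos 7 -> NA
Op 10: add NC@72 -> ring=[7:NA,18:NB,72:NC]
Op 11: add ND@0 -> ring=[0:ND,7:NA,18:NB,72:NC]
Op 12: add NE@70 -> ring=[0:ND,7:NA,18:NB,70:NE,72:NC]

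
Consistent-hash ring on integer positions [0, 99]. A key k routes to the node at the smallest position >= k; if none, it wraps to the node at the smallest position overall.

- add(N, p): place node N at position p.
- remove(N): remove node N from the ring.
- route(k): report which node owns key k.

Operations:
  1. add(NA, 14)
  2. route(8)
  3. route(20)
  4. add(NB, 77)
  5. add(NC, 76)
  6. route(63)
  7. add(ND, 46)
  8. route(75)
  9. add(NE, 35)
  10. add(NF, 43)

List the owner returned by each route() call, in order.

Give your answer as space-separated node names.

Op 1: add NA@14 -> ring=[14:NA]
Op 2: route key 8: smallest pos >= 8 is 14 -> NA
Op 3: route key 20: none >= 20, wrap to smallest pos 14 -> NA
Op 4: add NB@77 -> ring=[14:NA,77:NB]
Op 5: add NC@76 -> ring=[14:NA,76:NC,77:NB]
Op 6: route key 63: smallest pos >= 63 is 76 -> NC
Op 7: add ND@46 -> ring=[14:NA,46:ND,76:NC,77:NB]
Op 8: route key 75: smallest pos >= 75 is 76 -> NC
Op 9: add NE@35 -> ring=[14:NA,35:NE,46:ND,76:NC,77:NB]
Op 10: add NF@43 -> ring=[14:NA,35:NE,43:NF,46:ND,76:NC,77:NB]

Answer: NA NA NC NC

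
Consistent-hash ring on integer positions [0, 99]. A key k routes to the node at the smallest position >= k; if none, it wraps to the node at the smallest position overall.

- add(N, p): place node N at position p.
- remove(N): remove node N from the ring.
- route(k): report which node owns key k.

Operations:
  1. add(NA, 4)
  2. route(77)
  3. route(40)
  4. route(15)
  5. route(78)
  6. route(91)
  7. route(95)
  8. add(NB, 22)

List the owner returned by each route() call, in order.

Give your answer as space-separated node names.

Op 1: add NA@4 -> ring=[4:NA]
Op 2: route key 77: none >= 77, wrap to smallest pos 4 -> NA
Op 3: route key 40: none >= 40, wrap to smallest pos 4 -> NA
Op 4: route key 15: none >= 15, wrap to smallest pos 4 -> NA
Op 5: route key 78: none >= 78, wrap to smallest pos 4 -> NA
Op 6: route key 91: none >= 91, wrap to smallest pos 4 -> NA
Op 7: route key 95: none >= 95, wrap to smallest pos 4 -> NA
Op 8: add NB@22 -> ring=[4:NA,22:NB]

Answer: NA NA NA NA NA NA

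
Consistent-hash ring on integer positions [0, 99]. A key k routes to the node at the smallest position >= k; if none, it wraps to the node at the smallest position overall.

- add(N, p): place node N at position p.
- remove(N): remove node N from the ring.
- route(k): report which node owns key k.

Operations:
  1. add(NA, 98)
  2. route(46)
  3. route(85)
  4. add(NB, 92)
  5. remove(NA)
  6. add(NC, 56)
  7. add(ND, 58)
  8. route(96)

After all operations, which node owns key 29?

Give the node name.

Op 1: add NA@98 -> ring=[98:NA]
Op 2: route key 46: smallest pos >= 46 is 98 -> NA
Op 3: route key 85: smallest pos >= 85 is 98 -> NA
Op 4: add NB@92 -> ring=[92:NB,98:NA]
Op 5: remove NA -> ring=[92:NB]
Op 6: add NC@56 -> ring=[56:NC,92:NB]
Op 7: add ND@58 -> ring=[56:NC,58:ND,92:NB]
Op 8: route key 96: none >= 96, wrap to smallest pos 56 -> NC
Final route key 29: smallest pos >= 29 is 56 -> NC

Answer: NC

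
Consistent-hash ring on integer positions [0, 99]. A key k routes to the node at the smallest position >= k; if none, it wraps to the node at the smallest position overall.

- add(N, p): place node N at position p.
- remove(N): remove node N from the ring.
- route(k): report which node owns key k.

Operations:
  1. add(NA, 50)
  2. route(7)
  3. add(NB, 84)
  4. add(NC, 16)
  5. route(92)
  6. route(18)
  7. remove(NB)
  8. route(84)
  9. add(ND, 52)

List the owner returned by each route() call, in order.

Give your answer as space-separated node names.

Answer: NA NC NA NC

Derivation:
Op 1: add NA@50 -> ring=[50:NA]
Op 2: route key 7: smallest pos >= 7 is 50 -> NA
Op 3: add NB@84 -> ring=[50:NA,84:NB]
Op 4: add NC@16 -> ring=[16:NC,50:NA,84:NB]
Op 5: route key 92: none >= 92, wrap to smallest pos 16 -> NC
Op 6: route key 18: smallest pos >= 18 is 50 -> NA
Op 7: remove NB -> ring=[16:NC,50:NA]
Op 8: route key 84: none >= 84, wrap to smallest pos 16 -> NC
Op 9: add ND@52 -> ring=[16:NC,50:NA,52:ND]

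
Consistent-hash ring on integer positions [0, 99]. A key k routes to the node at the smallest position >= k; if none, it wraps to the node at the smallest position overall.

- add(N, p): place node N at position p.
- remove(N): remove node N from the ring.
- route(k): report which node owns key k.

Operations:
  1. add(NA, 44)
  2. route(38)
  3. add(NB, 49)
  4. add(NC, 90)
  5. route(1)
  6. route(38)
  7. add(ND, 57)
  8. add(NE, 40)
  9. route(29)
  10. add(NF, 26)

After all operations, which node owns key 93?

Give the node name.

Op 1: add NA@44 -> ring=[44:NA]
Op 2: route key 38: smallest pos >= 38 is 44 -> NA
Op 3: add NB@49 -> ring=[44:NA,49:NB]
Op 4: add NC@90 -> ring=[44:NA,49:NB,90:NC]
Op 5: route key 1: smallest pos >= 1 is 44 -> NA
Op 6: route key 38: smallest pos >= 38 is 44 -> NA
Op 7: add ND@57 -> ring=[44:NA,49:NB,57:ND,90:NC]
Op 8: add NE@40 -> ring=[40:NE,44:NA,49:NB,57:ND,90:NC]
Op 9: route key 29: smallest pos >= 29 is 40 -> NE
Op 10: add NF@26 -> ring=[26:NF,40:NE,44:NA,49:NB,57:ND,90:NC]
Final route key 93: none >= 93, wrap to smallest pos 26 -> NF

Answer: NF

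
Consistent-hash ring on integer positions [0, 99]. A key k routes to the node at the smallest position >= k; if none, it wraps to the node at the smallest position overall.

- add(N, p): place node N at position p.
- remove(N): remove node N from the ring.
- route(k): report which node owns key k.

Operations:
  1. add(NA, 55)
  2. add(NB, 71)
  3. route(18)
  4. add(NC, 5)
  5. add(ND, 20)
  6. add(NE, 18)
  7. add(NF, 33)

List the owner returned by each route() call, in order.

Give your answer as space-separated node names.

Answer: NA

Derivation:
Op 1: add NA@55 -> ring=[55:NA]
Op 2: add NB@71 -> ring=[55:NA,71:NB]
Op 3: route key 18: smallest pos >= 18 is 55 -> NA
Op 4: add NC@5 -> ring=[5:NC,55:NA,71:NB]
Op 5: add ND@20 -> ring=[5:NC,20:ND,55:NA,71:NB]
Op 6: add NE@18 -> ring=[5:NC,18:NE,20:ND,55:NA,71:NB]
Op 7: add NF@33 -> ring=[5:NC,18:NE,20:ND,33:NF,55:NA,71:NB]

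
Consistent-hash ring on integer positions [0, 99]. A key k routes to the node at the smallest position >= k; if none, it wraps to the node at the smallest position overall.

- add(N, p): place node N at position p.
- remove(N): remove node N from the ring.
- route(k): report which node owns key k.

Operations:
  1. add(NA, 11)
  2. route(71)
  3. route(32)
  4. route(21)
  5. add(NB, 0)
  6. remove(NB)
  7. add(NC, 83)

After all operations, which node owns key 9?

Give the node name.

Answer: NA

Derivation:
Op 1: add NA@11 -> ring=[11:NA]
Op 2: route key 71: none >= 71, wrap to smallest pos 11 -> NA
Op 3: route key 32: none >= 32, wrap to smallest pos 11 -> NA
Op 4: route key 21: none >= 21, wrap to smallest pos 11 -> NA
Op 5: add NB@0 -> ring=[0:NB,11:NA]
Op 6: remove NB -> ring=[11:NA]
Op 7: add NC@83 -> ring=[11:NA,83:NC]
Final route key 9: smallest pos >= 9 is 11 -> NA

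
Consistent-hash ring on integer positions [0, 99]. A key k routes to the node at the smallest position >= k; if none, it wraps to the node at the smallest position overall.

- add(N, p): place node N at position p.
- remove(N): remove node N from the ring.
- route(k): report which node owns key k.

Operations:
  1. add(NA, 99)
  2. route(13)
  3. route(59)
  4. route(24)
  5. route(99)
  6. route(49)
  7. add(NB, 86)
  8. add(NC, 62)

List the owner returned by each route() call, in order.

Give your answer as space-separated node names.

Op 1: add NA@99 -> ring=[99:NA]
Op 2: route key 13: smallest pos >= 13 is 99 -> NA
Op 3: route key 59: smallest pos >= 59 is 99 -> NA
Op 4: route key 24: smallest pos >= 24 is 99 -> NA
Op 5: route key 99: smallest pos >= 99 is 99 -> NA
Op 6: route key 49: smallest pos >= 49 is 99 -> NA
Op 7: add NB@86 -> ring=[86:NB,99:NA]
Op 8: add NC@62 -> ring=[62:NC,86:NB,99:NA]

Answer: NA NA NA NA NA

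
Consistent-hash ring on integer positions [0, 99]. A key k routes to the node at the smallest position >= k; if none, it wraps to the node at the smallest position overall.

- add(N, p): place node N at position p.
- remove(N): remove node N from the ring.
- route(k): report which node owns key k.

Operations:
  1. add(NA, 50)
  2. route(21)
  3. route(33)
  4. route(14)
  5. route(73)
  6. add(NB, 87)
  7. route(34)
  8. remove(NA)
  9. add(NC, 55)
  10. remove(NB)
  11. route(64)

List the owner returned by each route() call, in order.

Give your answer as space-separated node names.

Op 1: add NA@50 -> ring=[50:NA]
Op 2: route key 21: smallest pos >= 21 is 50 -> NA
Op 3: route key 33: smallest pos >= 33 is 50 -> NA
Op 4: route key 14: smallest pos >= 14 is 50 -> NA
Op 5: route key 73: none >= 73, wrap to smallest pos 50 -> NA
Op 6: add NB@87 -> ring=[50:NA,87:NB]
Op 7: route key 34: smallest pos >= 34 is 50 -> NA
Op 8: remove NA -> ring=[87:NB]
Op 9: add NC@55 -> ring=[55:NC,87:NB]
Op 10: remove NB -> ring=[55:NC]
Op 11: route key 64: none >= 64, wrap to smallest pos 55 -> NC

Answer: NA NA NA NA NA NC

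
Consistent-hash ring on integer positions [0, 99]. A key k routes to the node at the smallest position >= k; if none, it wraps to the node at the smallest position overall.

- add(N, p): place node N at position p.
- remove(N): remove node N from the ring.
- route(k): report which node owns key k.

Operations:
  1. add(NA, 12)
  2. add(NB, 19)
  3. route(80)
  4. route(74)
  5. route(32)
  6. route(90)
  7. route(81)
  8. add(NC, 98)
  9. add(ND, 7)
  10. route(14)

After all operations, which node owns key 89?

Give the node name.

Answer: NC

Derivation:
Op 1: add NA@12 -> ring=[12:NA]
Op 2: add NB@19 -> ring=[12:NA,19:NB]
Op 3: route key 80: none >= 80, wrap to smallest pos 12 -> NA
Op 4: route key 74: none >= 74, wrap to smallest pos 12 -> NA
Op 5: route key 32: none >= 32, wrap to smallest pos 12 -> NA
Op 6: route key 90: none >= 90, wrap to smallest pos 12 -> NA
Op 7: route key 81: none >= 81, wrap to smallest pos 12 -> NA
Op 8: add NC@98 -> ring=[12:NA,19:NB,98:NC]
Op 9: add ND@7 -> ring=[7:ND,12:NA,19:NB,98:NC]
Op 10: route key 14: smallest pos >= 14 is 19 -> NB
Final route key 89: smallest pos >= 89 is 98 -> NC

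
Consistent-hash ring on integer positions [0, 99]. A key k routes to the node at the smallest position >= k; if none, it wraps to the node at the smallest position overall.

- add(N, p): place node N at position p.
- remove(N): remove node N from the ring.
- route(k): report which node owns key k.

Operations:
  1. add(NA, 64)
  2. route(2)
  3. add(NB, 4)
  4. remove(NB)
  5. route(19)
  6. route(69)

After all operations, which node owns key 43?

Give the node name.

Answer: NA

Derivation:
Op 1: add NA@64 -> ring=[64:NA]
Op 2: route key 2: smallest pos >= 2 is 64 -> NA
Op 3: add NB@4 -> ring=[4:NB,64:NA]
Op 4: remove NB -> ring=[64:NA]
Op 5: route key 19: smallest pos >= 19 is 64 -> NA
Op 6: route key 69: none >= 69, wrap to smallest pos 64 -> NA
Final route key 43: smallest pos >= 43 is 64 -> NA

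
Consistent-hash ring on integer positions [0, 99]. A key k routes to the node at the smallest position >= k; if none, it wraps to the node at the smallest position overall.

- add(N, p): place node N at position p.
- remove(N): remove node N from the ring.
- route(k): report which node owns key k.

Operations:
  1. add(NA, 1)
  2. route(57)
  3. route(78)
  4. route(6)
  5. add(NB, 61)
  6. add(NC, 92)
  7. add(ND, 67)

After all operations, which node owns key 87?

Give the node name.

Answer: NC

Derivation:
Op 1: add NA@1 -> ring=[1:NA]
Op 2: route key 57: none >= 57, wrap to smallest pos 1 -> NA
Op 3: route key 78: none >= 78, wrap to smallest pos 1 -> NA
Op 4: route key 6: none >= 6, wrap to smallest pos 1 -> NA
Op 5: add NB@61 -> ring=[1:NA,61:NB]
Op 6: add NC@92 -> ring=[1:NA,61:NB,92:NC]
Op 7: add ND@67 -> ring=[1:NA,61:NB,67:ND,92:NC]
Final route key 87: smallest pos >= 87 is 92 -> NC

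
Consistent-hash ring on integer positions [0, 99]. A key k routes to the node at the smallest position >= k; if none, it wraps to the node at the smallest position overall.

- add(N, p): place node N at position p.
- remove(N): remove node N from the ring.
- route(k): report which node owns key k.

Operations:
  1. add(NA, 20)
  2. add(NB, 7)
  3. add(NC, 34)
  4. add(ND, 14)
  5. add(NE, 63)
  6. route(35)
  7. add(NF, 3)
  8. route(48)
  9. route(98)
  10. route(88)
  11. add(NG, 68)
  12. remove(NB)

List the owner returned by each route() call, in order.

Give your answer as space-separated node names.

Op 1: add NA@20 -> ring=[20:NA]
Op 2: add NB@7 -> ring=[7:NB,20:NA]
Op 3: add NC@34 -> ring=[7:NB,20:NA,34:NC]
Op 4: add ND@14 -> ring=[7:NB,14:ND,20:NA,34:NC]
Op 5: add NE@63 -> ring=[7:NB,14:ND,20:NA,34:NC,63:NE]
Op 6: route key 35: smallest pos >= 35 is 63 -> NE
Op 7: add NF@3 -> ring=[3:NF,7:NB,14:ND,20:NA,34:NC,63:NE]
Op 8: route key 48: smallest pos >= 48 is 63 -> NE
Op 9: route key 98: none >= 98, wrap to smallest pos 3 -> NF
Op 10: route key 88: none >= 88, wrap to smallest pos 3 -> NF
Op 11: add NG@68 -> ring=[3:NF,7:NB,14:ND,20:NA,34:NC,63:NE,68:NG]
Op 12: remove NB -> ring=[3:NF,14:ND,20:NA,34:NC,63:NE,68:NG]

Answer: NE NE NF NF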